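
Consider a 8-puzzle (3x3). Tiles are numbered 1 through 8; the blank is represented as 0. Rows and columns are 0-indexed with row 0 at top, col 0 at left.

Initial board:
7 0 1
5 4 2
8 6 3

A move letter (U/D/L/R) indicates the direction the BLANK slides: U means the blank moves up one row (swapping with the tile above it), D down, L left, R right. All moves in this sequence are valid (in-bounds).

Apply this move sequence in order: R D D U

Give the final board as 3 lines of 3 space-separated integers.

Answer: 7 1 2
5 4 0
8 6 3

Derivation:
After move 1 (R):
7 1 0
5 4 2
8 6 3

After move 2 (D):
7 1 2
5 4 0
8 6 3

After move 3 (D):
7 1 2
5 4 3
8 6 0

After move 4 (U):
7 1 2
5 4 0
8 6 3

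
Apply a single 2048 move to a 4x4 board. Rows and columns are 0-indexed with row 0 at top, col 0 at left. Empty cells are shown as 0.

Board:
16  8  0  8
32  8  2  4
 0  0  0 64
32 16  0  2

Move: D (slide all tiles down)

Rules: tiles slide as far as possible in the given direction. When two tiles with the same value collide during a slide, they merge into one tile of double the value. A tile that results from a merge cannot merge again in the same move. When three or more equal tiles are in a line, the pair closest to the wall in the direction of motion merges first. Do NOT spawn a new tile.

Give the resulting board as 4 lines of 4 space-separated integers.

Slide down:
col 0: [16, 32, 0, 32] -> [0, 0, 16, 64]
col 1: [8, 8, 0, 16] -> [0, 0, 16, 16]
col 2: [0, 2, 0, 0] -> [0, 0, 0, 2]
col 3: [8, 4, 64, 2] -> [8, 4, 64, 2]

Answer:  0  0  0  8
 0  0  0  4
16 16  0 64
64 16  2  2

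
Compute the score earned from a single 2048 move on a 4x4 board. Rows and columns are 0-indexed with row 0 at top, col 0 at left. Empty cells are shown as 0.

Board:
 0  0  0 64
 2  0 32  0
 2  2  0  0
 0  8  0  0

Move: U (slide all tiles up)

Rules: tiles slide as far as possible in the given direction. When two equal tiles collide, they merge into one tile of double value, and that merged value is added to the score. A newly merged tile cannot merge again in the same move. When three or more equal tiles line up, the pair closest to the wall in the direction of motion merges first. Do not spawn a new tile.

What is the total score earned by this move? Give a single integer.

Slide up:
col 0: [0, 2, 2, 0] -> [4, 0, 0, 0]  score +4 (running 4)
col 1: [0, 0, 2, 8] -> [2, 8, 0, 0]  score +0 (running 4)
col 2: [0, 32, 0, 0] -> [32, 0, 0, 0]  score +0 (running 4)
col 3: [64, 0, 0, 0] -> [64, 0, 0, 0]  score +0 (running 4)
Board after move:
 4  2 32 64
 0  8  0  0
 0  0  0  0
 0  0  0  0

Answer: 4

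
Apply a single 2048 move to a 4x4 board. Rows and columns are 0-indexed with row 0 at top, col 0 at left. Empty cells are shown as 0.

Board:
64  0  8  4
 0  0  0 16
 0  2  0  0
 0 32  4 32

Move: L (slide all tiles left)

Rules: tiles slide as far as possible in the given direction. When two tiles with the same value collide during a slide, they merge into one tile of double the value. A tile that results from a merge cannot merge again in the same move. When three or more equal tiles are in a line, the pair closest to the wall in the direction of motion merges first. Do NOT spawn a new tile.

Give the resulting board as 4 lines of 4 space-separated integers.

Slide left:
row 0: [64, 0, 8, 4] -> [64, 8, 4, 0]
row 1: [0, 0, 0, 16] -> [16, 0, 0, 0]
row 2: [0, 2, 0, 0] -> [2, 0, 0, 0]
row 3: [0, 32, 4, 32] -> [32, 4, 32, 0]

Answer: 64  8  4  0
16  0  0  0
 2  0  0  0
32  4 32  0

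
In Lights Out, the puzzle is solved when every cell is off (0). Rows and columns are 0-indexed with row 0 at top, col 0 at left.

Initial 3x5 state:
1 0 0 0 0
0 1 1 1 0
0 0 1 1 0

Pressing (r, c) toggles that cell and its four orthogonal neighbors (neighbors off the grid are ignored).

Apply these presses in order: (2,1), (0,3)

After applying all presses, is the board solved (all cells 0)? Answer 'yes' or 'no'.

After press 1 at (2,1):
1 0 0 0 0
0 0 1 1 0
1 1 0 1 0

After press 2 at (0,3):
1 0 1 1 1
0 0 1 0 0
1 1 0 1 0

Lights still on: 8

Answer: no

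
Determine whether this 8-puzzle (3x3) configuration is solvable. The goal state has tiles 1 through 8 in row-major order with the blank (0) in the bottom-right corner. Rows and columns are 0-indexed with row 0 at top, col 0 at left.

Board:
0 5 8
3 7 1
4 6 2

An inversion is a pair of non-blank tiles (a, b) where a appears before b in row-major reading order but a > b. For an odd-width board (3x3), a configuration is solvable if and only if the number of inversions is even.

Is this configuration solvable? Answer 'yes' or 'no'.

Inversions (pairs i<j in row-major order where tile[i] > tile[j] > 0): 18
18 is even, so the puzzle is solvable.

Answer: yes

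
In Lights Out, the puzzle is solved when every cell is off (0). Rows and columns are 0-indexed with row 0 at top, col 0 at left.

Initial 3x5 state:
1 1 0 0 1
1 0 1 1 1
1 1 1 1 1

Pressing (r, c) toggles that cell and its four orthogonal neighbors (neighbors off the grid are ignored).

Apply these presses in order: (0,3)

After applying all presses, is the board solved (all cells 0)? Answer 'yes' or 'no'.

Answer: no

Derivation:
After press 1 at (0,3):
1 1 1 1 0
1 0 1 0 1
1 1 1 1 1

Lights still on: 12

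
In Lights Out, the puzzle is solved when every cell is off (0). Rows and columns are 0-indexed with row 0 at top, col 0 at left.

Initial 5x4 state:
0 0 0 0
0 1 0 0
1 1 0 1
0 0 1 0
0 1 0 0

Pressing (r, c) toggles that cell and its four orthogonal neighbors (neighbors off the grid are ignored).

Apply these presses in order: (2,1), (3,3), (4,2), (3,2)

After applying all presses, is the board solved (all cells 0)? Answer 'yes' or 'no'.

After press 1 at (2,1):
0 0 0 0
0 0 0 0
0 0 1 1
0 1 1 0
0 1 0 0

After press 2 at (3,3):
0 0 0 0
0 0 0 0
0 0 1 0
0 1 0 1
0 1 0 1

After press 3 at (4,2):
0 0 0 0
0 0 0 0
0 0 1 0
0 1 1 1
0 0 1 0

After press 4 at (3,2):
0 0 0 0
0 0 0 0
0 0 0 0
0 0 0 0
0 0 0 0

Lights still on: 0

Answer: yes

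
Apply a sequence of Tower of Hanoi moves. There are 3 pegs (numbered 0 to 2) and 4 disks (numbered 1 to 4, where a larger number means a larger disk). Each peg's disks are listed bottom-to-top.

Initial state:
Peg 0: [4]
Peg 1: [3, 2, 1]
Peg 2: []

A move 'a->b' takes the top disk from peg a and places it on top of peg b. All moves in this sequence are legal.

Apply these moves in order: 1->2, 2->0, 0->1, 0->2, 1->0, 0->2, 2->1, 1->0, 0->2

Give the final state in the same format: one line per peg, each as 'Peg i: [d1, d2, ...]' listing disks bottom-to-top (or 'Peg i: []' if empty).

Answer: Peg 0: []
Peg 1: [3, 2]
Peg 2: [4, 1]

Derivation:
After move 1 (1->2):
Peg 0: [4]
Peg 1: [3, 2]
Peg 2: [1]

After move 2 (2->0):
Peg 0: [4, 1]
Peg 1: [3, 2]
Peg 2: []

After move 3 (0->1):
Peg 0: [4]
Peg 1: [3, 2, 1]
Peg 2: []

After move 4 (0->2):
Peg 0: []
Peg 1: [3, 2, 1]
Peg 2: [4]

After move 5 (1->0):
Peg 0: [1]
Peg 1: [3, 2]
Peg 2: [4]

After move 6 (0->2):
Peg 0: []
Peg 1: [3, 2]
Peg 2: [4, 1]

After move 7 (2->1):
Peg 0: []
Peg 1: [3, 2, 1]
Peg 2: [4]

After move 8 (1->0):
Peg 0: [1]
Peg 1: [3, 2]
Peg 2: [4]

After move 9 (0->2):
Peg 0: []
Peg 1: [3, 2]
Peg 2: [4, 1]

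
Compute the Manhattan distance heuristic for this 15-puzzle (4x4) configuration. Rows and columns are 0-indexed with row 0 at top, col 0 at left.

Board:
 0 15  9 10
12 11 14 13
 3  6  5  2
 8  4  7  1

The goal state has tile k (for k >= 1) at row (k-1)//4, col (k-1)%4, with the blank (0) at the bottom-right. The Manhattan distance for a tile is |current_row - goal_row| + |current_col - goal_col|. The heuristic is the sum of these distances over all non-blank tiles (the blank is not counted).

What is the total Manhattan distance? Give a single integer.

Answer: 56

Derivation:
Tile 15: at (0,1), goal (3,2), distance |0-3|+|1-2| = 4
Tile 9: at (0,2), goal (2,0), distance |0-2|+|2-0| = 4
Tile 10: at (0,3), goal (2,1), distance |0-2|+|3-1| = 4
Tile 12: at (1,0), goal (2,3), distance |1-2|+|0-3| = 4
Tile 11: at (1,1), goal (2,2), distance |1-2|+|1-2| = 2
Tile 14: at (1,2), goal (3,1), distance |1-3|+|2-1| = 3
Tile 13: at (1,3), goal (3,0), distance |1-3|+|3-0| = 5
Tile 3: at (2,0), goal (0,2), distance |2-0|+|0-2| = 4
Tile 6: at (2,1), goal (1,1), distance |2-1|+|1-1| = 1
Tile 5: at (2,2), goal (1,0), distance |2-1|+|2-0| = 3
Tile 2: at (2,3), goal (0,1), distance |2-0|+|3-1| = 4
Tile 8: at (3,0), goal (1,3), distance |3-1|+|0-3| = 5
Tile 4: at (3,1), goal (0,3), distance |3-0|+|1-3| = 5
Tile 7: at (3,2), goal (1,2), distance |3-1|+|2-2| = 2
Tile 1: at (3,3), goal (0,0), distance |3-0|+|3-0| = 6
Sum: 4 + 4 + 4 + 4 + 2 + 3 + 5 + 4 + 1 + 3 + 4 + 5 + 5 + 2 + 6 = 56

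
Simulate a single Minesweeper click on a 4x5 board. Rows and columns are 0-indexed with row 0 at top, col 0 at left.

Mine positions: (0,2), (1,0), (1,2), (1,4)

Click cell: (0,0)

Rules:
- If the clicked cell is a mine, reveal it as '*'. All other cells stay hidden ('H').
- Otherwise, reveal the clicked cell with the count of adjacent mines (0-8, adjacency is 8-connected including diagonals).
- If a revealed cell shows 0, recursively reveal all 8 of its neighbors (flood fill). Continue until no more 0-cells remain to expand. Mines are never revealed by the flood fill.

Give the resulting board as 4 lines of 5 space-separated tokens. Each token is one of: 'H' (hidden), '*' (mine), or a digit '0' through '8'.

1 H H H H
H H H H H
H H H H H
H H H H H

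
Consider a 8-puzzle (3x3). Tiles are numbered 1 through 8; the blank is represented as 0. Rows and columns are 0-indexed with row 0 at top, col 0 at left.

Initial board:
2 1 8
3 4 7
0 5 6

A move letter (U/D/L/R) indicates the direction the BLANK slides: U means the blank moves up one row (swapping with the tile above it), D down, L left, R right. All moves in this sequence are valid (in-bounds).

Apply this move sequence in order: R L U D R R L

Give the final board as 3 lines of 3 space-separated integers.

Answer: 2 1 8
3 4 7
5 0 6

Derivation:
After move 1 (R):
2 1 8
3 4 7
5 0 6

After move 2 (L):
2 1 8
3 4 7
0 5 6

After move 3 (U):
2 1 8
0 4 7
3 5 6

After move 4 (D):
2 1 8
3 4 7
0 5 6

After move 5 (R):
2 1 8
3 4 7
5 0 6

After move 6 (R):
2 1 8
3 4 7
5 6 0

After move 7 (L):
2 1 8
3 4 7
5 0 6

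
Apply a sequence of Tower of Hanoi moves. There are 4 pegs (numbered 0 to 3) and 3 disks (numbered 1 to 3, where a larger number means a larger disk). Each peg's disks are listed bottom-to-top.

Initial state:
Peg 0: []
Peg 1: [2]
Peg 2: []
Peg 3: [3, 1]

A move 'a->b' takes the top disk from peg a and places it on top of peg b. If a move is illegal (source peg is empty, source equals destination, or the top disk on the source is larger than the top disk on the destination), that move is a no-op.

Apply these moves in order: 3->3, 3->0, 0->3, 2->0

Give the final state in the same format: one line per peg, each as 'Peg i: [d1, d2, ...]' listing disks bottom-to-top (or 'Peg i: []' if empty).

Answer: Peg 0: []
Peg 1: [2]
Peg 2: []
Peg 3: [3, 1]

Derivation:
After move 1 (3->3):
Peg 0: []
Peg 1: [2]
Peg 2: []
Peg 3: [3, 1]

After move 2 (3->0):
Peg 0: [1]
Peg 1: [2]
Peg 2: []
Peg 3: [3]

After move 3 (0->3):
Peg 0: []
Peg 1: [2]
Peg 2: []
Peg 3: [3, 1]

After move 4 (2->0):
Peg 0: []
Peg 1: [2]
Peg 2: []
Peg 3: [3, 1]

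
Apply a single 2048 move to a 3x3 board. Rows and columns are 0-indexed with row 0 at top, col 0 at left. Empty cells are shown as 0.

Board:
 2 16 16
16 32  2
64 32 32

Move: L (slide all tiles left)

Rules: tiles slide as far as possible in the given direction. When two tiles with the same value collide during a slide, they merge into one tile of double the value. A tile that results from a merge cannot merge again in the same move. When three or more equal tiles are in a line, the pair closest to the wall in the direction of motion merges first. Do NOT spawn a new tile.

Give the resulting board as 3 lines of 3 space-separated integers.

Answer:  2 32  0
16 32  2
64 64  0

Derivation:
Slide left:
row 0: [2, 16, 16] -> [2, 32, 0]
row 1: [16, 32, 2] -> [16, 32, 2]
row 2: [64, 32, 32] -> [64, 64, 0]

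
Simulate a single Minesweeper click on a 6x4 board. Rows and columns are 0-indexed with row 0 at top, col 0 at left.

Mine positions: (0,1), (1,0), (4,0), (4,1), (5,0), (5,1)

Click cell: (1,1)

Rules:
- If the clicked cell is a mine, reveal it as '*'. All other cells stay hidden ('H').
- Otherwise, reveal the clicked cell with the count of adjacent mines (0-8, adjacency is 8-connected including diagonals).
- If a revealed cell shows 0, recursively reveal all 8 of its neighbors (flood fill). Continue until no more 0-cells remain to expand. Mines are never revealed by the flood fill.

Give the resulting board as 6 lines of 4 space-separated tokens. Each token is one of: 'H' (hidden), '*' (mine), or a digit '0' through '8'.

H H H H
H 2 H H
H H H H
H H H H
H H H H
H H H H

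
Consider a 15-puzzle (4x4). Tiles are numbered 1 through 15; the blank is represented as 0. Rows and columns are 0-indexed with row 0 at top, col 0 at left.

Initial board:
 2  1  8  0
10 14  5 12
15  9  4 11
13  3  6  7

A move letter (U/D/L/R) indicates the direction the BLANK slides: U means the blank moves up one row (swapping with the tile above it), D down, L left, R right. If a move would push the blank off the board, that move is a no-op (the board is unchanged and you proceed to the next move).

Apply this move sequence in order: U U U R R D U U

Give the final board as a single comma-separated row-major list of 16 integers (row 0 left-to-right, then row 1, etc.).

Answer: 2, 1, 8, 0, 10, 14, 5, 12, 15, 9, 4, 11, 13, 3, 6, 7

Derivation:
After move 1 (U):
 2  1  8  0
10 14  5 12
15  9  4 11
13  3  6  7

After move 2 (U):
 2  1  8  0
10 14  5 12
15  9  4 11
13  3  6  7

After move 3 (U):
 2  1  8  0
10 14  5 12
15  9  4 11
13  3  6  7

After move 4 (R):
 2  1  8  0
10 14  5 12
15  9  4 11
13  3  6  7

After move 5 (R):
 2  1  8  0
10 14  5 12
15  9  4 11
13  3  6  7

After move 6 (D):
 2  1  8 12
10 14  5  0
15  9  4 11
13  3  6  7

After move 7 (U):
 2  1  8  0
10 14  5 12
15  9  4 11
13  3  6  7

After move 8 (U):
 2  1  8  0
10 14  5 12
15  9  4 11
13  3  6  7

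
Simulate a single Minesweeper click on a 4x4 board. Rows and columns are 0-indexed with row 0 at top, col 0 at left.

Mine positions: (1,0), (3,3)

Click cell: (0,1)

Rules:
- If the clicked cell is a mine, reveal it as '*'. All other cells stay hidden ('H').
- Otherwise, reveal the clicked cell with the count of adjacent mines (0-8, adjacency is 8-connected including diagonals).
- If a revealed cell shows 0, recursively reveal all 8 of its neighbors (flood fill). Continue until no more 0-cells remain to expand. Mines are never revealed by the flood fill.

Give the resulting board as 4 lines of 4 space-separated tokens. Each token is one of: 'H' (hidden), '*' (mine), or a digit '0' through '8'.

H 1 H H
H H H H
H H H H
H H H H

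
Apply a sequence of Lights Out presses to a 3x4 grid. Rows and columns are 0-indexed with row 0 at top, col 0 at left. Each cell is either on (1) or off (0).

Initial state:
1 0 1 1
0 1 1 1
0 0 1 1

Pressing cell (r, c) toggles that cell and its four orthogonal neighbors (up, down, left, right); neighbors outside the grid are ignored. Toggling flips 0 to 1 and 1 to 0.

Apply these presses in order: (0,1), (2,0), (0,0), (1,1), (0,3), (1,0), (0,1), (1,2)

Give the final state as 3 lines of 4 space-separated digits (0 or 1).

Answer: 1 0 1 0
0 0 1 1
0 0 0 1

Derivation:
After press 1 at (0,1):
0 1 0 1
0 0 1 1
0 0 1 1

After press 2 at (2,0):
0 1 0 1
1 0 1 1
1 1 1 1

After press 3 at (0,0):
1 0 0 1
0 0 1 1
1 1 1 1

After press 4 at (1,1):
1 1 0 1
1 1 0 1
1 0 1 1

After press 5 at (0,3):
1 1 1 0
1 1 0 0
1 0 1 1

After press 6 at (1,0):
0 1 1 0
0 0 0 0
0 0 1 1

After press 7 at (0,1):
1 0 0 0
0 1 0 0
0 0 1 1

After press 8 at (1,2):
1 0 1 0
0 0 1 1
0 0 0 1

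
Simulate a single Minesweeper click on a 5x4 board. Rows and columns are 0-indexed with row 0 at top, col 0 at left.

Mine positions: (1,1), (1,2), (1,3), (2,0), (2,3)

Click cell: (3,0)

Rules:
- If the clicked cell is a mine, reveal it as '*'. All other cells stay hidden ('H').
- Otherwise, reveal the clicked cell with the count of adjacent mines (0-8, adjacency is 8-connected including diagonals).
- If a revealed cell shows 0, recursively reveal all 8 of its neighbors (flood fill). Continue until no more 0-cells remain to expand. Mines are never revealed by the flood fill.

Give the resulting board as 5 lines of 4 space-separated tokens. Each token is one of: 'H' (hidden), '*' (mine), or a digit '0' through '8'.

H H H H
H H H H
H H H H
1 H H H
H H H H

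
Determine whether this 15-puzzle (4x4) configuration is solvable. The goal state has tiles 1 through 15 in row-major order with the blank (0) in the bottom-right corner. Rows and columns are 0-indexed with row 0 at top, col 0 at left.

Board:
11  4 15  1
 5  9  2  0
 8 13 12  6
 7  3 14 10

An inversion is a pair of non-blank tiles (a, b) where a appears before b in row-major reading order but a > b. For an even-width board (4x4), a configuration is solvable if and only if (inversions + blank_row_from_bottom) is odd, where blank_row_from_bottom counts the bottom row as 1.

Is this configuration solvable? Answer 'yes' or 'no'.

Inversions: 47
Blank is in row 1 (0-indexed from top), which is row 3 counting from the bottom (bottom = 1).
47 + 3 = 50, which is even, so the puzzle is not solvable.

Answer: no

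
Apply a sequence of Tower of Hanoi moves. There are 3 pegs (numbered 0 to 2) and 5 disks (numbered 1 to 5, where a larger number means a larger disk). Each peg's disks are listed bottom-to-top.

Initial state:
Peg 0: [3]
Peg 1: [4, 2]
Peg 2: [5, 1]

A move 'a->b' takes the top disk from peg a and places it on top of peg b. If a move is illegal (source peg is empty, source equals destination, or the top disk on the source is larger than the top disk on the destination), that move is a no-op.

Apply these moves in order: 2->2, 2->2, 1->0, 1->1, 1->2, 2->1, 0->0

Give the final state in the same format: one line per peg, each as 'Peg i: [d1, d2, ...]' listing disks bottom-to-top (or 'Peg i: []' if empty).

After move 1 (2->2):
Peg 0: [3]
Peg 1: [4, 2]
Peg 2: [5, 1]

After move 2 (2->2):
Peg 0: [3]
Peg 1: [4, 2]
Peg 2: [5, 1]

After move 3 (1->0):
Peg 0: [3, 2]
Peg 1: [4]
Peg 2: [5, 1]

After move 4 (1->1):
Peg 0: [3, 2]
Peg 1: [4]
Peg 2: [5, 1]

After move 5 (1->2):
Peg 0: [3, 2]
Peg 1: [4]
Peg 2: [5, 1]

After move 6 (2->1):
Peg 0: [3, 2]
Peg 1: [4, 1]
Peg 2: [5]

After move 7 (0->0):
Peg 0: [3, 2]
Peg 1: [4, 1]
Peg 2: [5]

Answer: Peg 0: [3, 2]
Peg 1: [4, 1]
Peg 2: [5]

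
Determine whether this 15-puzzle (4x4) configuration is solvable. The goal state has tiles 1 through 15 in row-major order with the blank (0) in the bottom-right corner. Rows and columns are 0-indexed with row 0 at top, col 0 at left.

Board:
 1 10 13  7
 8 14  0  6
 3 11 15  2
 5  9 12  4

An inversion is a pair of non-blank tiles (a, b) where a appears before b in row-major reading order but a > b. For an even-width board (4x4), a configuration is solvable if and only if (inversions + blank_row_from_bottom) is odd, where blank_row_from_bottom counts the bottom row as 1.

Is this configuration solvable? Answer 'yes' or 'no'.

Answer: no

Derivation:
Inversions: 53
Blank is in row 1 (0-indexed from top), which is row 3 counting from the bottom (bottom = 1).
53 + 3 = 56, which is even, so the puzzle is not solvable.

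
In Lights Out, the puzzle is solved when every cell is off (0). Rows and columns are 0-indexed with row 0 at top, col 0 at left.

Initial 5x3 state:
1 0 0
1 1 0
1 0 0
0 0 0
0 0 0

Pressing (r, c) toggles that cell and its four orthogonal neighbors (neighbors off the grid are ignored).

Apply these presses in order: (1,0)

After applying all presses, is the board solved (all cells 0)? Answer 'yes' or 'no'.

Answer: yes

Derivation:
After press 1 at (1,0):
0 0 0
0 0 0
0 0 0
0 0 0
0 0 0

Lights still on: 0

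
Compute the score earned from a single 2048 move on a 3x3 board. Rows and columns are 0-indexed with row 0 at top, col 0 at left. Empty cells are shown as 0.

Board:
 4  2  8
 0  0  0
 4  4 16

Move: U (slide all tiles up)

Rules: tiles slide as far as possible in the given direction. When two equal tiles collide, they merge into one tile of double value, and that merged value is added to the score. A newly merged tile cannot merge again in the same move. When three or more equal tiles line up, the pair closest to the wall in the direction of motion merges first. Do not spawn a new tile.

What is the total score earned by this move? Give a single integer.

Slide up:
col 0: [4, 0, 4] -> [8, 0, 0]  score +8 (running 8)
col 1: [2, 0, 4] -> [2, 4, 0]  score +0 (running 8)
col 2: [8, 0, 16] -> [8, 16, 0]  score +0 (running 8)
Board after move:
 8  2  8
 0  4 16
 0  0  0

Answer: 8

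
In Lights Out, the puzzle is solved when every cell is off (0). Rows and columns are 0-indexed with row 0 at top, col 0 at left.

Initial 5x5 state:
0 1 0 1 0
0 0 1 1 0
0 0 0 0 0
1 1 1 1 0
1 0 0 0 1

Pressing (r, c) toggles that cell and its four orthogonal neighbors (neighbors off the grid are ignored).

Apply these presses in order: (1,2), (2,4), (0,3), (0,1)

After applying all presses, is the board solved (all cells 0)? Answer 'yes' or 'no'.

After press 1 at (1,2):
0 1 1 1 0
0 1 0 0 0
0 0 1 0 0
1 1 1 1 0
1 0 0 0 1

After press 2 at (2,4):
0 1 1 1 0
0 1 0 0 1
0 0 1 1 1
1 1 1 1 1
1 0 0 0 1

After press 3 at (0,3):
0 1 0 0 1
0 1 0 1 1
0 0 1 1 1
1 1 1 1 1
1 0 0 0 1

After press 4 at (0,1):
1 0 1 0 1
0 0 0 1 1
0 0 1 1 1
1 1 1 1 1
1 0 0 0 1

Lights still on: 15

Answer: no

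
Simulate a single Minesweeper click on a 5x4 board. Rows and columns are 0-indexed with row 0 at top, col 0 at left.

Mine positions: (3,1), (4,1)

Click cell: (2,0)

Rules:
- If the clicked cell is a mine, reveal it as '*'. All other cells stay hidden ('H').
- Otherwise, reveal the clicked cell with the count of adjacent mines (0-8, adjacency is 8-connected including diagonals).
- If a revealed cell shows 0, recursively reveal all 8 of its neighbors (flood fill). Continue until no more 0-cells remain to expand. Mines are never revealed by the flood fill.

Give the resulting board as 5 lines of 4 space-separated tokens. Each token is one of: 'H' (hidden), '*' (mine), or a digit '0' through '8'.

H H H H
H H H H
1 H H H
H H H H
H H H H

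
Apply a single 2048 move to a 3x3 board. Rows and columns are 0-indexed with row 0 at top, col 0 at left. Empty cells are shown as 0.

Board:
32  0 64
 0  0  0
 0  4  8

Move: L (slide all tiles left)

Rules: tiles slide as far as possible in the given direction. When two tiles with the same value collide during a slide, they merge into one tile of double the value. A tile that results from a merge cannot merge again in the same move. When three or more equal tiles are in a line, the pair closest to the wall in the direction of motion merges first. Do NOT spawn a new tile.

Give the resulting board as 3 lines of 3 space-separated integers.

Slide left:
row 0: [32, 0, 64] -> [32, 64, 0]
row 1: [0, 0, 0] -> [0, 0, 0]
row 2: [0, 4, 8] -> [4, 8, 0]

Answer: 32 64  0
 0  0  0
 4  8  0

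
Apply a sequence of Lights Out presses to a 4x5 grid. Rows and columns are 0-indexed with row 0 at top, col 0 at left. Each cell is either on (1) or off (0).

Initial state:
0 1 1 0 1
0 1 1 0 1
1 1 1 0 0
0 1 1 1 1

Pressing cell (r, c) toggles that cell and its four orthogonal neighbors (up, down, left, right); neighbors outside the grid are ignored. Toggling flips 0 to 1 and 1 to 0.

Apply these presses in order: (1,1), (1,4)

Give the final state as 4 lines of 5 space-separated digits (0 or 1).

After press 1 at (1,1):
0 0 1 0 1
1 0 0 0 1
1 0 1 0 0
0 1 1 1 1

After press 2 at (1,4):
0 0 1 0 0
1 0 0 1 0
1 0 1 0 1
0 1 1 1 1

Answer: 0 0 1 0 0
1 0 0 1 0
1 0 1 0 1
0 1 1 1 1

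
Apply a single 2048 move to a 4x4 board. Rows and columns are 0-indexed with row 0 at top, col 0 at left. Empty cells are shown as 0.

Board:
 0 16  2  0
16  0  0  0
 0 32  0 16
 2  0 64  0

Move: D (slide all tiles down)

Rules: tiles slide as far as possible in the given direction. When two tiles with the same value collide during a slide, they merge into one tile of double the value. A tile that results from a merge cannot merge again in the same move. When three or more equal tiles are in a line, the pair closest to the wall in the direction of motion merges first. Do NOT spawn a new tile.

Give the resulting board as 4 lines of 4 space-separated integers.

Answer:  0  0  0  0
 0  0  0  0
16 16  2  0
 2 32 64 16

Derivation:
Slide down:
col 0: [0, 16, 0, 2] -> [0, 0, 16, 2]
col 1: [16, 0, 32, 0] -> [0, 0, 16, 32]
col 2: [2, 0, 0, 64] -> [0, 0, 2, 64]
col 3: [0, 0, 16, 0] -> [0, 0, 0, 16]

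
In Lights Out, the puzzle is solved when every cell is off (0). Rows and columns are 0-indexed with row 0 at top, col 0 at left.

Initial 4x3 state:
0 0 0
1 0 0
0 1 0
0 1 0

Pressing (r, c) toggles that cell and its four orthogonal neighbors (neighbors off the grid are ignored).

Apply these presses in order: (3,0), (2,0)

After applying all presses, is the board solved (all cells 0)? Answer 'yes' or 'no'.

Answer: yes

Derivation:
After press 1 at (3,0):
0 0 0
1 0 0
1 1 0
1 0 0

After press 2 at (2,0):
0 0 0
0 0 0
0 0 0
0 0 0

Lights still on: 0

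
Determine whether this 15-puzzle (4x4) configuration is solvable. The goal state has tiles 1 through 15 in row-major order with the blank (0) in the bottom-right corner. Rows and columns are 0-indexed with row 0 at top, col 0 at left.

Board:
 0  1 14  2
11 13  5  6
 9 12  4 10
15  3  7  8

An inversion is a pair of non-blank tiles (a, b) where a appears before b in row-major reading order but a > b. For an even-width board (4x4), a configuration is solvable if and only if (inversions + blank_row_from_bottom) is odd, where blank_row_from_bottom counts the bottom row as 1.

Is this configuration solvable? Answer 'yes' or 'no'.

Inversions: 49
Blank is in row 0 (0-indexed from top), which is row 4 counting from the bottom (bottom = 1).
49 + 4 = 53, which is odd, so the puzzle is solvable.

Answer: yes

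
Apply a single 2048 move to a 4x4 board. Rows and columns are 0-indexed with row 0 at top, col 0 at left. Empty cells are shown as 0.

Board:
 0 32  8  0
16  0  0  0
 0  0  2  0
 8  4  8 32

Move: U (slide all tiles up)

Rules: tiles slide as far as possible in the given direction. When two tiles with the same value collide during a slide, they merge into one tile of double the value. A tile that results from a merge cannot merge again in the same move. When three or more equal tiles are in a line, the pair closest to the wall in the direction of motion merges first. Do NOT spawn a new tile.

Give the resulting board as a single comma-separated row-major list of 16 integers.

Answer: 16, 32, 8, 32, 8, 4, 2, 0, 0, 0, 8, 0, 0, 0, 0, 0

Derivation:
Slide up:
col 0: [0, 16, 0, 8] -> [16, 8, 0, 0]
col 1: [32, 0, 0, 4] -> [32, 4, 0, 0]
col 2: [8, 0, 2, 8] -> [8, 2, 8, 0]
col 3: [0, 0, 0, 32] -> [32, 0, 0, 0]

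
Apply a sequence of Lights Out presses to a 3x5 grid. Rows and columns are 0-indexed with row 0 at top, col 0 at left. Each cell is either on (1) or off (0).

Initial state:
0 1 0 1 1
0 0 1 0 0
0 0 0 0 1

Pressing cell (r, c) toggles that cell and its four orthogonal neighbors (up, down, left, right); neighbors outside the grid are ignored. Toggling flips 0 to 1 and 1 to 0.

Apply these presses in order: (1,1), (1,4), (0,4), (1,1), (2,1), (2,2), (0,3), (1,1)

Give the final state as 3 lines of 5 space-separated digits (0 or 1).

After press 1 at (1,1):
0 0 0 1 1
1 1 0 0 0
0 1 0 0 1

After press 2 at (1,4):
0 0 0 1 0
1 1 0 1 1
0 1 0 0 0

After press 3 at (0,4):
0 0 0 0 1
1 1 0 1 0
0 1 0 0 0

After press 4 at (1,1):
0 1 0 0 1
0 0 1 1 0
0 0 0 0 0

After press 5 at (2,1):
0 1 0 0 1
0 1 1 1 0
1 1 1 0 0

After press 6 at (2,2):
0 1 0 0 1
0 1 0 1 0
1 0 0 1 0

After press 7 at (0,3):
0 1 1 1 0
0 1 0 0 0
1 0 0 1 0

After press 8 at (1,1):
0 0 1 1 0
1 0 1 0 0
1 1 0 1 0

Answer: 0 0 1 1 0
1 0 1 0 0
1 1 0 1 0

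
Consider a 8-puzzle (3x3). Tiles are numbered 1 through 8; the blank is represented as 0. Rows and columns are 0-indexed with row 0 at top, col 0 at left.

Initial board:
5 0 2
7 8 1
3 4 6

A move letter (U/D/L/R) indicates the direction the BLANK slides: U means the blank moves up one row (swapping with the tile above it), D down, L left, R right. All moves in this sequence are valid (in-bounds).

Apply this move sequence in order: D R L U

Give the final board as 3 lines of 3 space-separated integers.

After move 1 (D):
5 8 2
7 0 1
3 4 6

After move 2 (R):
5 8 2
7 1 0
3 4 6

After move 3 (L):
5 8 2
7 0 1
3 4 6

After move 4 (U):
5 0 2
7 8 1
3 4 6

Answer: 5 0 2
7 8 1
3 4 6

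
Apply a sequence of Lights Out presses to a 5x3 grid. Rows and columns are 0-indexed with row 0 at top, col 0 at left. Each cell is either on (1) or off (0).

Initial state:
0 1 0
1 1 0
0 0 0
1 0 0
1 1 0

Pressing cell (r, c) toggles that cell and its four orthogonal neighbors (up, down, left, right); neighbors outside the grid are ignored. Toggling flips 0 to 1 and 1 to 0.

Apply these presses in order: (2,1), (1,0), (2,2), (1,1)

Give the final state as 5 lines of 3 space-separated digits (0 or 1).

Answer: 1 0 0
1 0 0
0 1 0
1 1 1
1 1 0

Derivation:
After press 1 at (2,1):
0 1 0
1 0 0
1 1 1
1 1 0
1 1 0

After press 2 at (1,0):
1 1 0
0 1 0
0 1 1
1 1 0
1 1 0

After press 3 at (2,2):
1 1 0
0 1 1
0 0 0
1 1 1
1 1 0

After press 4 at (1,1):
1 0 0
1 0 0
0 1 0
1 1 1
1 1 0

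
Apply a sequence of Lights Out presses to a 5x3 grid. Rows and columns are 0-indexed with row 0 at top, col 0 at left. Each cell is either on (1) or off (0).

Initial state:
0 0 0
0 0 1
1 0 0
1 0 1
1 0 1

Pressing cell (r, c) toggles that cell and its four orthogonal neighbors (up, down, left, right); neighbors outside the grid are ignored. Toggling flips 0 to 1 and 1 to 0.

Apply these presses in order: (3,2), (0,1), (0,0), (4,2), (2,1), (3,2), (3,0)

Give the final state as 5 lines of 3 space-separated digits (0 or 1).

After press 1 at (3,2):
0 0 0
0 0 1
1 0 1
1 1 0
1 0 0

After press 2 at (0,1):
1 1 1
0 1 1
1 0 1
1 1 0
1 0 0

After press 3 at (0,0):
0 0 1
1 1 1
1 0 1
1 1 0
1 0 0

After press 4 at (4,2):
0 0 1
1 1 1
1 0 1
1 1 1
1 1 1

After press 5 at (2,1):
0 0 1
1 0 1
0 1 0
1 0 1
1 1 1

After press 6 at (3,2):
0 0 1
1 0 1
0 1 1
1 1 0
1 1 0

After press 7 at (3,0):
0 0 1
1 0 1
1 1 1
0 0 0
0 1 0

Answer: 0 0 1
1 0 1
1 1 1
0 0 0
0 1 0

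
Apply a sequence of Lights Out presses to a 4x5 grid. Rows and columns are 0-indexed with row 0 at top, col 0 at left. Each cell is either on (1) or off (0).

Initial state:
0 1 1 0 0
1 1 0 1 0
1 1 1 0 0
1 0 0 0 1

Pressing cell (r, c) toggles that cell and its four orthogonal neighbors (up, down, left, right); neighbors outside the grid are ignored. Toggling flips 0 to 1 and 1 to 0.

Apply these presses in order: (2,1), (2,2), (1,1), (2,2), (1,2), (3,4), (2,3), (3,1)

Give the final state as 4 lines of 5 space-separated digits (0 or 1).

Answer: 0 0 0 0 0
0 0 0 1 0
0 0 0 1 0
0 0 1 0 0

Derivation:
After press 1 at (2,1):
0 1 1 0 0
1 0 0 1 0
0 0 0 0 0
1 1 0 0 1

After press 2 at (2,2):
0 1 1 0 0
1 0 1 1 0
0 1 1 1 0
1 1 1 0 1

After press 3 at (1,1):
0 0 1 0 0
0 1 0 1 0
0 0 1 1 0
1 1 1 0 1

After press 4 at (2,2):
0 0 1 0 0
0 1 1 1 0
0 1 0 0 0
1 1 0 0 1

After press 5 at (1,2):
0 0 0 0 0
0 0 0 0 0
0 1 1 0 0
1 1 0 0 1

After press 6 at (3,4):
0 0 0 0 0
0 0 0 0 0
0 1 1 0 1
1 1 0 1 0

After press 7 at (2,3):
0 0 0 0 0
0 0 0 1 0
0 1 0 1 0
1 1 0 0 0

After press 8 at (3,1):
0 0 0 0 0
0 0 0 1 0
0 0 0 1 0
0 0 1 0 0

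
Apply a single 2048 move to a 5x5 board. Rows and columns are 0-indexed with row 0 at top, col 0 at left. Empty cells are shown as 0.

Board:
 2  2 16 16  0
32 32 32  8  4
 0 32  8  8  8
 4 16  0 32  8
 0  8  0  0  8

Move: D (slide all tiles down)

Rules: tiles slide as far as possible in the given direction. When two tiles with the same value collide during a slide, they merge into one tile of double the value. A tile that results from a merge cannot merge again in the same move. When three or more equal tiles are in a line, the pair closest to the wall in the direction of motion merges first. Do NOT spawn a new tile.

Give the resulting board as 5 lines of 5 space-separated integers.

Slide down:
col 0: [2, 32, 0, 4, 0] -> [0, 0, 2, 32, 4]
col 1: [2, 32, 32, 16, 8] -> [0, 2, 64, 16, 8]
col 2: [16, 32, 8, 0, 0] -> [0, 0, 16, 32, 8]
col 3: [16, 8, 8, 32, 0] -> [0, 0, 16, 16, 32]
col 4: [0, 4, 8, 8, 8] -> [0, 0, 4, 8, 16]

Answer:  0  0  0  0  0
 0  2  0  0  0
 2 64 16 16  4
32 16 32 16  8
 4  8  8 32 16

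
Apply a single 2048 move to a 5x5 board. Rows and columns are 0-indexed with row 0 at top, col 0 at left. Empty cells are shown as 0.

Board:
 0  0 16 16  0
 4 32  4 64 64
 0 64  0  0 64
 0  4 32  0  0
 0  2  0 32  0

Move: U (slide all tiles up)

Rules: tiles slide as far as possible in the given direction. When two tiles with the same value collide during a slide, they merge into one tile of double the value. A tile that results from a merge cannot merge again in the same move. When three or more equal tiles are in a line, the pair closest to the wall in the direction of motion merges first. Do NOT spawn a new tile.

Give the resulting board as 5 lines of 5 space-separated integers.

Answer:   4  32  16  16 128
  0  64   4  64   0
  0   4  32  32   0
  0   2   0   0   0
  0   0   0   0   0

Derivation:
Slide up:
col 0: [0, 4, 0, 0, 0] -> [4, 0, 0, 0, 0]
col 1: [0, 32, 64, 4, 2] -> [32, 64, 4, 2, 0]
col 2: [16, 4, 0, 32, 0] -> [16, 4, 32, 0, 0]
col 3: [16, 64, 0, 0, 32] -> [16, 64, 32, 0, 0]
col 4: [0, 64, 64, 0, 0] -> [128, 0, 0, 0, 0]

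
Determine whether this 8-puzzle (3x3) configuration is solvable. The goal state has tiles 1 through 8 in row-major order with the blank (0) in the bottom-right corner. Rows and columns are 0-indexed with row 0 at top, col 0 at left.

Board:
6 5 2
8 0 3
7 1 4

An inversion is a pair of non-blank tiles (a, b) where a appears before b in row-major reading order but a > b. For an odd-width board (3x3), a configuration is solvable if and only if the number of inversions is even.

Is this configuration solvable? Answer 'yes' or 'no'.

Inversions (pairs i<j in row-major order where tile[i] > tile[j] > 0): 17
17 is odd, so the puzzle is not solvable.

Answer: no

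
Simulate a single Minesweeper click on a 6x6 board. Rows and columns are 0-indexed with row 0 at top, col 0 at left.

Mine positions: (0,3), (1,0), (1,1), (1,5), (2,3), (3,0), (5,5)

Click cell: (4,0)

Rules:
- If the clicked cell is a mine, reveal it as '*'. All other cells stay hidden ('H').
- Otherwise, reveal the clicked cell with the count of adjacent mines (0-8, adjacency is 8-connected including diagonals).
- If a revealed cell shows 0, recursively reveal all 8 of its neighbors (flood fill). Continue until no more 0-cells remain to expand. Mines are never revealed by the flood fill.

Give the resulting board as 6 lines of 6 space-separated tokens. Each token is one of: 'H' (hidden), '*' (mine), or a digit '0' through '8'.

H H H H H H
H H H H H H
H H H H H H
H H H H H H
1 H H H H H
H H H H H H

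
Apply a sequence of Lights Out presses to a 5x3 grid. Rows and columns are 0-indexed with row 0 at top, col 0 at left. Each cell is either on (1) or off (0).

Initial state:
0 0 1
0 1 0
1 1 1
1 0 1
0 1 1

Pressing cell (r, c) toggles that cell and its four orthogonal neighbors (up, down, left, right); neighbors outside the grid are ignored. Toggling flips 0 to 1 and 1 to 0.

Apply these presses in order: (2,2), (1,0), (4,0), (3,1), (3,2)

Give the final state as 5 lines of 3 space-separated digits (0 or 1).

Answer: 1 0 1
1 0 1
0 1 1
1 0 0
1 1 0

Derivation:
After press 1 at (2,2):
0 0 1
0 1 1
1 0 0
1 0 0
0 1 1

After press 2 at (1,0):
1 0 1
1 0 1
0 0 0
1 0 0
0 1 1

After press 3 at (4,0):
1 0 1
1 0 1
0 0 0
0 0 0
1 0 1

After press 4 at (3,1):
1 0 1
1 0 1
0 1 0
1 1 1
1 1 1

After press 5 at (3,2):
1 0 1
1 0 1
0 1 1
1 0 0
1 1 0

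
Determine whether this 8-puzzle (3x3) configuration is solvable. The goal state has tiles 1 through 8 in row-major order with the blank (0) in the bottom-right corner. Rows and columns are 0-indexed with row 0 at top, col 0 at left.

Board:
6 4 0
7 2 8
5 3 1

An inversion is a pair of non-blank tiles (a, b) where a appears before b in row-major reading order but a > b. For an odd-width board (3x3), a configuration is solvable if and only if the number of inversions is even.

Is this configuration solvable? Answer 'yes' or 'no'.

Inversions (pairs i<j in row-major order where tile[i] > tile[j] > 0): 19
19 is odd, so the puzzle is not solvable.

Answer: no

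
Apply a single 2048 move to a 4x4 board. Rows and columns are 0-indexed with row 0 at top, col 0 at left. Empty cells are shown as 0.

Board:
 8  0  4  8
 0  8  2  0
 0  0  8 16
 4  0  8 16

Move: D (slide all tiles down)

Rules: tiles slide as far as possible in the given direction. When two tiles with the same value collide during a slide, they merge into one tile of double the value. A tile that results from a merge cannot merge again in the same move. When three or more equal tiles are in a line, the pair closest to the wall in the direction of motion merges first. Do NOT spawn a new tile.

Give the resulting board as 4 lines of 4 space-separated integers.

Slide down:
col 0: [8, 0, 0, 4] -> [0, 0, 8, 4]
col 1: [0, 8, 0, 0] -> [0, 0, 0, 8]
col 2: [4, 2, 8, 8] -> [0, 4, 2, 16]
col 3: [8, 0, 16, 16] -> [0, 0, 8, 32]

Answer:  0  0  0  0
 0  0  4  0
 8  0  2  8
 4  8 16 32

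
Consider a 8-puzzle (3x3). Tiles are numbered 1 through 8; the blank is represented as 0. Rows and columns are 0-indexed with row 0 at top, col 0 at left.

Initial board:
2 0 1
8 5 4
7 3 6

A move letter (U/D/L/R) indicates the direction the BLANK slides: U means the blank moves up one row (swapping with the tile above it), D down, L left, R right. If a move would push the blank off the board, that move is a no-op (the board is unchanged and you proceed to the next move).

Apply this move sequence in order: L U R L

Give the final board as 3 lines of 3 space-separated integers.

Answer: 0 2 1
8 5 4
7 3 6

Derivation:
After move 1 (L):
0 2 1
8 5 4
7 3 6

After move 2 (U):
0 2 1
8 5 4
7 3 6

After move 3 (R):
2 0 1
8 5 4
7 3 6

After move 4 (L):
0 2 1
8 5 4
7 3 6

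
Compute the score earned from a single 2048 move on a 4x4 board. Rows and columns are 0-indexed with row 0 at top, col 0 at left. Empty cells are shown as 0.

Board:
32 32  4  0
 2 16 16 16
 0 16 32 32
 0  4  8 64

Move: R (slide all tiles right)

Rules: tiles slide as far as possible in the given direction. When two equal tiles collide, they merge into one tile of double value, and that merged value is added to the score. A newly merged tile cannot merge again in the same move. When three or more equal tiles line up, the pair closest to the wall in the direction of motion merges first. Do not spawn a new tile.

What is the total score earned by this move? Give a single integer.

Answer: 160

Derivation:
Slide right:
row 0: [32, 32, 4, 0] -> [0, 0, 64, 4]  score +64 (running 64)
row 1: [2, 16, 16, 16] -> [0, 2, 16, 32]  score +32 (running 96)
row 2: [0, 16, 32, 32] -> [0, 0, 16, 64]  score +64 (running 160)
row 3: [0, 4, 8, 64] -> [0, 4, 8, 64]  score +0 (running 160)
Board after move:
 0  0 64  4
 0  2 16 32
 0  0 16 64
 0  4  8 64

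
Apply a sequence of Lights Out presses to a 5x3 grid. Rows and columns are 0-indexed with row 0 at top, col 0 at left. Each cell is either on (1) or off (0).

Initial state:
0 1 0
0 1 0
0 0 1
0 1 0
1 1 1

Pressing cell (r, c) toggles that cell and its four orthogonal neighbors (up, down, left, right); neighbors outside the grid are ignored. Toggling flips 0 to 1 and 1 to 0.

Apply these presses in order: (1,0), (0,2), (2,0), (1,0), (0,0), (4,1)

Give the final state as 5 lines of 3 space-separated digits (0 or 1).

After press 1 at (1,0):
1 1 0
1 0 0
1 0 1
0 1 0
1 1 1

After press 2 at (0,2):
1 0 1
1 0 1
1 0 1
0 1 0
1 1 1

After press 3 at (2,0):
1 0 1
0 0 1
0 1 1
1 1 0
1 1 1

After press 4 at (1,0):
0 0 1
1 1 1
1 1 1
1 1 0
1 1 1

After press 5 at (0,0):
1 1 1
0 1 1
1 1 1
1 1 0
1 1 1

After press 6 at (4,1):
1 1 1
0 1 1
1 1 1
1 0 0
0 0 0

Answer: 1 1 1
0 1 1
1 1 1
1 0 0
0 0 0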